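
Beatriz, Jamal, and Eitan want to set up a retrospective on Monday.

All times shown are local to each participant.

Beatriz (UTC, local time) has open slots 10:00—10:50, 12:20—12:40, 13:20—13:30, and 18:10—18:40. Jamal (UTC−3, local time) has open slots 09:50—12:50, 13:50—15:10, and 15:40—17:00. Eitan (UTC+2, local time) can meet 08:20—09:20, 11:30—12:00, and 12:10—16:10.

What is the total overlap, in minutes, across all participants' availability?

10 minutes

Beatriz → UTC: 10:00–10:50, 12:20–12:40, 13:20–13:30, 18:10–18:40.
Jamal → UTC: 12:50–15:50, 16:50–18:10, 18:40–20:00.
Eitan → UTC: 06:20–07:20, 09:30–10:00, 10:10–14:10.
Beatriz ∩ Jamal: 13:20–13:30.
Beatriz ∩ Jamal ∩ Eitan: 13:20–13:30.
Total common minutes: 10.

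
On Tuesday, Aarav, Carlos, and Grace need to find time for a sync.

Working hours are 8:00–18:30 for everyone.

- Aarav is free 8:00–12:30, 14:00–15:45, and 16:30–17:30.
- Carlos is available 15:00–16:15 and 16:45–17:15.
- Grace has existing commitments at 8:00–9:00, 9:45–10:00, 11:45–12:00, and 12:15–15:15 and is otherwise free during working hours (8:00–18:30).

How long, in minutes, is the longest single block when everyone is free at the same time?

30 minutes

Grace free within 08:00–18:30: 09:00–09:45, 10:00–11:45, 12:00–12:15, 15:15–18:30.
Aarav ∩ Carlos: 15:00–15:45, 16:45–17:15.
Aarav ∩ Carlos ∩ Grace: 15:15–15:45, 16:45–17:15.
Common window lengths: 30, 30 min; longest is 30.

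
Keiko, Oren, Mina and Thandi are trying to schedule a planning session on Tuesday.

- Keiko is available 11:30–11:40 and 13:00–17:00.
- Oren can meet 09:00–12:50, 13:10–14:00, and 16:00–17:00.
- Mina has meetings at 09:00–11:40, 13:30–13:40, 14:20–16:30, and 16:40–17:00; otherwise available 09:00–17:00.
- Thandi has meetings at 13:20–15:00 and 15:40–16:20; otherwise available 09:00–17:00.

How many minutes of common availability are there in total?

Mina free within 09:00–17:00: 11:40–13:30, 13:40–14:20, 16:30–16:40.
Thandi free within 09:00–17:00: 09:00–13:20, 15:00–15:40, 16:20–17:00.
Keiko ∩ Oren: 11:30–11:40, 13:10–14:00, 16:00–17:00.
Keiko ∩ Oren ∩ Mina: 13:10–13:30, 13:40–14:00, 16:30–16:40.
Keiko ∩ Oren ∩ Mina ∩ Thandi: 13:10–13:20, 16:30–16:40.
Total common minutes: 10 + 10 = 20.

20 minutes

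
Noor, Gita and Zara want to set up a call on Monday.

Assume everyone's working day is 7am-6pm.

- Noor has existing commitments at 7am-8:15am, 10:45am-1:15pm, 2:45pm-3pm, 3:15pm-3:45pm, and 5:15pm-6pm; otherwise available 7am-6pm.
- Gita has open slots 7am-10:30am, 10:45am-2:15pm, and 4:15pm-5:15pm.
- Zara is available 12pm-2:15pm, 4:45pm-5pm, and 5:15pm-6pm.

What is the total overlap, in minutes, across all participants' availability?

75 minutes

Noor free within 07:00–18:00: 08:15–10:45, 13:15–14:45, 15:00–15:15, 15:45–17:15.
Noor ∩ Gita: 08:15–10:30, 13:15–14:15, 16:15–17:15.
Noor ∩ Gita ∩ Zara: 13:15–14:15, 16:45–17:00.
Total common minutes: 60 + 15 = 75.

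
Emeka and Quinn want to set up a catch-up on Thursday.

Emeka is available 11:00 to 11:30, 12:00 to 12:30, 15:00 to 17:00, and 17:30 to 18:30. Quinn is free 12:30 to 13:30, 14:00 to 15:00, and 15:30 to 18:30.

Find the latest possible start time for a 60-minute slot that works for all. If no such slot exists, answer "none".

Emeka ∩ Quinn: 15:30–17:00, 17:30–18:30.
Windows ≥ 60 min: 15:30–17:00, 17:30–18:30.
Latest start in the last window 17:30–18:30 is 18:30 − 60 min = 17:30.

17:30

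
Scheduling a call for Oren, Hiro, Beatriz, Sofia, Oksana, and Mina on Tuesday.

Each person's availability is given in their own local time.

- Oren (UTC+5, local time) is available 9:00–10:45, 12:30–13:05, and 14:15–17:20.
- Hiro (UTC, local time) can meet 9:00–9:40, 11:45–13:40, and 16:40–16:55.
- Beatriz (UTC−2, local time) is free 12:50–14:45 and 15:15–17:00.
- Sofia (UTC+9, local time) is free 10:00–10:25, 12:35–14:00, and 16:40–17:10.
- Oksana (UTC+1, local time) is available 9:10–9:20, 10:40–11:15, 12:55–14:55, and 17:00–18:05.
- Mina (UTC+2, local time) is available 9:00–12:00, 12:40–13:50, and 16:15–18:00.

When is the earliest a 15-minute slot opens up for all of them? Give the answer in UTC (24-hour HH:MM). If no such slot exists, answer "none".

Oren → UTC: 04:00–05:45, 07:30–08:05, 09:15–12:20.
Hiro → UTC: 09:00–09:40, 11:45–13:40, 16:40–16:55.
Beatriz → UTC: 14:50–16:45, 17:15–19:00.
Sofia → UTC: 01:00–01:25, 03:35–05:00, 07:40–08:10.
Oksana → UTC: 08:10–08:20, 09:40–10:15, 11:55–13:55, 16:00–17:05.
Mina → UTC: 07:00–10:00, 10:40–11:50, 14:15–16:00.
Oren ∩ Hiro: 09:15–09:40, 11:45–12:20.
Oren ∩ Hiro ∩ Beatriz: (none).
Oren ∩ Hiro ∩ Beatriz ∩ Sofia: (none).
Oren ∩ Hiro ∩ Beatriz ∩ Sofia ∩ Oksana: (none).
Oren ∩ Hiro ∩ Beatriz ∩ Sofia ∩ Oksana ∩ Mina: (none).
Windows ≥ 15 min: (none).

none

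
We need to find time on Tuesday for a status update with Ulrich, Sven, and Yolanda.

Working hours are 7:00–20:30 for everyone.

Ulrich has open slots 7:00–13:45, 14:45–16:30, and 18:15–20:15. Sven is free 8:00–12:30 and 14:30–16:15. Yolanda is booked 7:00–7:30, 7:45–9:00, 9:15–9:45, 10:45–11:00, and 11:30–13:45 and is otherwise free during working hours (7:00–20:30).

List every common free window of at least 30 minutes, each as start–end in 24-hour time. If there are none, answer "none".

09:45–10:45, 11:00–11:30, 14:45–16:15

Yolanda free within 07:00–20:30: 07:30–07:45, 09:00–09:15, 09:45–10:45, 11:00–11:30, 13:45–20:30.
Ulrich ∩ Sven: 08:00–12:30, 14:45–16:15.
Ulrich ∩ Sven ∩ Yolanda: 09:00–09:15, 09:45–10:45, 11:00–11:30, 14:45–16:15.
Windows ≥ 30 min: 09:45–10:45, 11:00–11:30, 14:45–16:15.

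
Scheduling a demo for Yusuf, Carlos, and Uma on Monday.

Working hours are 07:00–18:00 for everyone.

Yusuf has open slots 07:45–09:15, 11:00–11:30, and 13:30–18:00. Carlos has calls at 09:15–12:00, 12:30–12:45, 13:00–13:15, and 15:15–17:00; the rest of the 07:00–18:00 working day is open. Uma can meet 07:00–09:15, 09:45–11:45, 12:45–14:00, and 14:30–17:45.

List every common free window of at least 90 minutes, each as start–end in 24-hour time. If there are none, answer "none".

Carlos free within 07:00–18:00: 07:00–09:15, 12:00–12:30, 12:45–13:00, 13:15–15:15, 17:00–18:00.
Yusuf ∩ Carlos: 07:45–09:15, 13:30–15:15, 17:00–18:00.
Yusuf ∩ Carlos ∩ Uma: 07:45–09:15, 13:30–14:00, 14:30–15:15, 17:00–17:45.
Windows ≥ 90 min: 07:45–09:15.

07:45–09:15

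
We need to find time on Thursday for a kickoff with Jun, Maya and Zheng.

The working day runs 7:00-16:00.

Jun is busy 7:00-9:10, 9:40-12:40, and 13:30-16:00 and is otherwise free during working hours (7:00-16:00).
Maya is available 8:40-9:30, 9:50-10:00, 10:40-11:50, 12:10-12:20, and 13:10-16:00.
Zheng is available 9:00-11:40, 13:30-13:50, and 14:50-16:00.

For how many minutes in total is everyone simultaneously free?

20 minutes

Jun free within 07:00–16:00: 09:10–09:40, 12:40–13:30.
Jun ∩ Maya: 09:10–09:30, 13:10–13:30.
Jun ∩ Maya ∩ Zheng: 09:10–09:30.
Total common minutes: 20.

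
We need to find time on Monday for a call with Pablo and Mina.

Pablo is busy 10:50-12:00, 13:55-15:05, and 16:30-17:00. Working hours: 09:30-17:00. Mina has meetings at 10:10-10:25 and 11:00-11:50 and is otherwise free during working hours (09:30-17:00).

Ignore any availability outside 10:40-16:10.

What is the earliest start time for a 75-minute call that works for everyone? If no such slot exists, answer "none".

12:00

Pablo free within 09:30–17:00: 09:30–10:50, 12:00–13:55, 15:05–16:30.
Mina free within 09:30–17:00: 09:30–10:10, 10:25–11:00, 11:50–17:00.
Pablo ∩ Mina: 09:30–10:10, 10:25–10:50, 12:00–13:55, 15:05–16:30.
Restricted to 10:40–16:10: 10:40–10:50, 12:00–13:55, 15:05–16:10.
Windows ≥ 75 min: 12:00–13:55.
Earliest such window starts at 12:00.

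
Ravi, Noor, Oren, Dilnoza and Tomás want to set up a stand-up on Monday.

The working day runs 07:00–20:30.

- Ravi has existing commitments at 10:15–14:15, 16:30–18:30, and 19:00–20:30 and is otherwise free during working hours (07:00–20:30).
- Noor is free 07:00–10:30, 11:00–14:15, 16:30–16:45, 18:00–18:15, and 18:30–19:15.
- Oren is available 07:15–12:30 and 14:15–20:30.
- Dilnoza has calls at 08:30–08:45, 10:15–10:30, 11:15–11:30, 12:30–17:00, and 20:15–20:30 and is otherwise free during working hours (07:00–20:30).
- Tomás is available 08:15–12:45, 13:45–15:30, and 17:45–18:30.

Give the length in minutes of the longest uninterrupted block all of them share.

Ravi free within 07:00–20:30: 07:00–10:15, 14:15–16:30, 18:30–19:00.
Dilnoza free within 07:00–20:30: 07:00–08:30, 08:45–10:15, 10:30–11:15, 11:30–12:30, 17:00–20:15.
Ravi ∩ Noor: 07:00–10:15, 18:30–19:00.
Ravi ∩ Noor ∩ Oren: 07:15–10:15, 18:30–19:00.
Ravi ∩ Noor ∩ Oren ∩ Dilnoza: 07:15–08:30, 08:45–10:15, 18:30–19:00.
Ravi ∩ Noor ∩ Oren ∩ Dilnoza ∩ Tomás: 08:15–08:30, 08:45–10:15.
Common window lengths: 15, 90 min; longest is 90.

90 minutes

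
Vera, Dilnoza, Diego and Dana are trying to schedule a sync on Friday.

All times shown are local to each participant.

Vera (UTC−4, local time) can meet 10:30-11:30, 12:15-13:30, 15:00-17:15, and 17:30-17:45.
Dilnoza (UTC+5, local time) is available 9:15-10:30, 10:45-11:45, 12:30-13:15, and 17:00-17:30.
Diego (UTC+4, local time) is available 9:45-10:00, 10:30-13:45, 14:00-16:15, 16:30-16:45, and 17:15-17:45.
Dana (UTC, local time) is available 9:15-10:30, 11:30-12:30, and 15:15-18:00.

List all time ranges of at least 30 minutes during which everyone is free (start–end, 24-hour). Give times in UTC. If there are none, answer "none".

none

Vera → UTC: 14:30–15:30, 16:15–17:30, 19:00–21:15, 21:30–21:45.
Dilnoza → UTC: 04:15–05:30, 05:45–06:45, 07:30–08:15, 12:00–12:30.
Diego → UTC: 05:45–06:00, 06:30–09:45, 10:00–12:15, 12:30–12:45, 13:15–13:45.
Dana → UTC: 09:15–10:30, 11:30–12:30, 15:15–18:00.
Vera ∩ Dilnoza: (none).
Vera ∩ Dilnoza ∩ Diego: (none).
Vera ∩ Dilnoza ∩ Diego ∩ Dana: (none).
Windows ≥ 30 min: (none).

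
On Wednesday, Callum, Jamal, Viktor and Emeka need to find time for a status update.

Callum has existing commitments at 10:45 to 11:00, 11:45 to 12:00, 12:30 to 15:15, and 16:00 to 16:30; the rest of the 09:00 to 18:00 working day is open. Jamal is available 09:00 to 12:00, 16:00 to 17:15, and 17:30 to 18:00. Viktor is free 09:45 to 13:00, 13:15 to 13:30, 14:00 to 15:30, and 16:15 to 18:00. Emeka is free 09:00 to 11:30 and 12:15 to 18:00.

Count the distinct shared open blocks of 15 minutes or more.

4

Callum free within 09:00–18:00: 09:00–10:45, 11:00–11:45, 12:00–12:30, 15:15–16:00, 16:30–18:00.
Callum ∩ Jamal: 09:00–10:45, 11:00–11:45, 16:30–17:15, 17:30–18:00.
Callum ∩ Jamal ∩ Viktor: 09:45–10:45, 11:00–11:45, 16:30–17:15, 17:30–18:00.
Callum ∩ Jamal ∩ Viktor ∩ Emeka: 09:45–10:45, 11:00–11:30, 16:30–17:15, 17:30–18:00.
Windows ≥ 15 min: 09:45–10:45, 11:00–11:30, 16:30–17:15, 17:30–18:00.
That's 4 windows.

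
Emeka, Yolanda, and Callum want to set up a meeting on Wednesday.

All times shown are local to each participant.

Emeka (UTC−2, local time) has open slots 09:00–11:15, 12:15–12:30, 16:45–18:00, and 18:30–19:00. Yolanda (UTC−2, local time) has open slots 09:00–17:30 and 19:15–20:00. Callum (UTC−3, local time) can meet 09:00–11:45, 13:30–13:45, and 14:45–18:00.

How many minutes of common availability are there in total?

135 minutes

Emeka → UTC: 11:00–13:15, 14:15–14:30, 18:45–20:00, 20:30–21:00.
Yolanda → UTC: 11:00–19:30, 21:15–22:00.
Callum → UTC: 12:00–14:45, 16:30–16:45, 17:45–21:00.
Emeka ∩ Yolanda: 11:00–13:15, 14:15–14:30, 18:45–19:30.
Emeka ∩ Yolanda ∩ Callum: 12:00–13:15, 14:15–14:30, 18:45–19:30.
Total common minutes: 75 + 15 + 45 = 135.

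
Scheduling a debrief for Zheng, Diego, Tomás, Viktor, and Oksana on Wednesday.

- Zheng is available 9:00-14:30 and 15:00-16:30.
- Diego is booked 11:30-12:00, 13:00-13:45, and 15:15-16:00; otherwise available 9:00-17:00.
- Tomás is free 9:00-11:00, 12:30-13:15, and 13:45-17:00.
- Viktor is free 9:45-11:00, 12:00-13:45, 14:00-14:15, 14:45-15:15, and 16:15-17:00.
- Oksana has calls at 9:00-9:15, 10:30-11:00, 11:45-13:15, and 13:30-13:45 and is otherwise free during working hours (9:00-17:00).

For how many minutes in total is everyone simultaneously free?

90 minutes

Diego free within 09:00–17:00: 09:00–11:30, 12:00–13:00, 13:45–15:15, 16:00–17:00.
Oksana free within 09:00–17:00: 09:15–10:30, 11:00–11:45, 13:15–13:30, 13:45–17:00.
Zheng ∩ Diego: 09:00–11:30, 12:00–13:00, 13:45–14:30, 15:00–15:15, 16:00–16:30.
Zheng ∩ Diego ∩ Tomás: 09:00–11:00, 12:30–13:00, 13:45–14:30, 15:00–15:15, 16:00–16:30.
Zheng ∩ Diego ∩ Tomás ∩ Viktor: 09:45–11:00, 12:30–13:00, 14:00–14:15, 15:00–15:15, 16:15–16:30.
Zheng ∩ Diego ∩ Tomás ∩ Viktor ∩ Oksana: 09:45–10:30, 14:00–14:15, 15:00–15:15, 16:15–16:30.
Total common minutes: 45 + 15 + 15 + 15 = 90.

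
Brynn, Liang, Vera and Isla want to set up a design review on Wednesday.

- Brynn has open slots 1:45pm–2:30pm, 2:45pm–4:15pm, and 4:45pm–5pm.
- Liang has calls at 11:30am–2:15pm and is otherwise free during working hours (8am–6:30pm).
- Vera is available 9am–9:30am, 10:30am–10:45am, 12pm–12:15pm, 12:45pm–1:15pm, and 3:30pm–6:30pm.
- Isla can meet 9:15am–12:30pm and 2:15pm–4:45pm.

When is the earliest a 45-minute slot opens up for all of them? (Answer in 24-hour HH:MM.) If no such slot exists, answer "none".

15:30

Liang free within 08:00–18:30: 08:00–11:30, 14:15–18:30.
Brynn ∩ Liang: 14:15–14:30, 14:45–16:15, 16:45–17:00.
Brynn ∩ Liang ∩ Vera: 15:30–16:15, 16:45–17:00.
Brynn ∩ Liang ∩ Vera ∩ Isla: 15:30–16:15.
Windows ≥ 45 min: 15:30–16:15.
Earliest such window starts at 15:30.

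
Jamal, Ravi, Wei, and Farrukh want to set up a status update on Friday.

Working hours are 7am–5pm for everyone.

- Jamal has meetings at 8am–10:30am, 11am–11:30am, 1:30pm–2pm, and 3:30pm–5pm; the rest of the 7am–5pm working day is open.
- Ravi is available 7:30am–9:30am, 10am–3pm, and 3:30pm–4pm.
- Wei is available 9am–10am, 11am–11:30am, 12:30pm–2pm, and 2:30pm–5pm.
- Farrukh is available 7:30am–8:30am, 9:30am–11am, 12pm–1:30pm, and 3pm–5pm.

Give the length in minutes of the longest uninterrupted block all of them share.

60 minutes

Jamal free within 07:00–17:00: 07:00–08:00, 10:30–11:00, 11:30–13:30, 14:00–15:30.
Jamal ∩ Ravi: 07:30–08:00, 10:30–11:00, 11:30–13:30, 14:00–15:00.
Jamal ∩ Ravi ∩ Wei: 12:30–13:30, 14:30–15:00.
Jamal ∩ Ravi ∩ Wei ∩ Farrukh: 12:30–13:30.
Single common window of 60 minutes.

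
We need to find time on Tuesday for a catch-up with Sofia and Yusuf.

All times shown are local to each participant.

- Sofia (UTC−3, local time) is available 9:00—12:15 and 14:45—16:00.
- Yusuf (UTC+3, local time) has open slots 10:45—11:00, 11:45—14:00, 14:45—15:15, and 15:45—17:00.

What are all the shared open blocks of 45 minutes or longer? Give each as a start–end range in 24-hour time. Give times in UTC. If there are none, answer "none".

12:45–14:00

Sofia → UTC: 12:00–15:15, 17:45–19:00.
Yusuf → UTC: 07:45–08:00, 08:45–11:00, 11:45–12:15, 12:45–14:00.
Sofia ∩ Yusuf: 12:00–12:15, 12:45–14:00.
Windows ≥ 45 min: 12:45–14:00.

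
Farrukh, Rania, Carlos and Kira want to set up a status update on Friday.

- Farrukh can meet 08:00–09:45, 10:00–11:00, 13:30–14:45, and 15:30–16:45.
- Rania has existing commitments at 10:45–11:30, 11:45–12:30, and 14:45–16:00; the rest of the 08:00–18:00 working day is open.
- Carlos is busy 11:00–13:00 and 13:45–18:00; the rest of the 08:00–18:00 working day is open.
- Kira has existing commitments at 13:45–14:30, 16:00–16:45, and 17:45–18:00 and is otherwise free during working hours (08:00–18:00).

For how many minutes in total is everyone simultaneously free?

165 minutes

Rania free within 08:00–18:00: 08:00–10:45, 11:30–11:45, 12:30–14:45, 16:00–18:00.
Carlos free within 08:00–18:00: 08:00–11:00, 13:00–13:45.
Kira free within 08:00–18:00: 08:00–13:45, 14:30–16:00, 16:45–17:45.
Farrukh ∩ Rania: 08:00–09:45, 10:00–10:45, 13:30–14:45, 16:00–16:45.
Farrukh ∩ Rania ∩ Carlos: 08:00–09:45, 10:00–10:45, 13:30–13:45.
Farrukh ∩ Rania ∩ Carlos ∩ Kira: 08:00–09:45, 10:00–10:45, 13:30–13:45.
Total common minutes: 105 + 45 + 15 = 165.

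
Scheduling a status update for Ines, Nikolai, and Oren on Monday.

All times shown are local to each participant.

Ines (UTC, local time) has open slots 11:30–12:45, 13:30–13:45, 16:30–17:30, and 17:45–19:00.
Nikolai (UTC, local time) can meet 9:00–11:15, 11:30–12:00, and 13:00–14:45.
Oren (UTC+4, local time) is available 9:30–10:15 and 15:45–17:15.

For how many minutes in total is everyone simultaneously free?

15 minutes

Ines → UTC: 11:30–12:45, 13:30–13:45, 16:30–17:30, 17:45–19:00.
Nikolai → UTC: 09:00–11:15, 11:30–12:00, 13:00–14:45.
Oren → UTC: 05:30–06:15, 11:45–13:15.
Ines ∩ Nikolai: 11:30–12:00, 13:30–13:45.
Ines ∩ Nikolai ∩ Oren: 11:45–12:00.
Total common minutes: 15.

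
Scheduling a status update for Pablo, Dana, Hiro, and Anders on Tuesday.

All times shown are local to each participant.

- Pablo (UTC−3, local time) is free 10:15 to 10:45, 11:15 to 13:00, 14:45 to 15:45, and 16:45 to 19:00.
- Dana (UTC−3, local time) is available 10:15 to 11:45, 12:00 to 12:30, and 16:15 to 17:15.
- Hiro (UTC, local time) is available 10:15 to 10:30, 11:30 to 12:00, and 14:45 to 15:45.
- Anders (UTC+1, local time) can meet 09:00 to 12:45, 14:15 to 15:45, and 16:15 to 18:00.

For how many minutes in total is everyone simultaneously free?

Pablo → UTC: 13:15–13:45, 14:15–16:00, 17:45–18:45, 19:45–22:00.
Dana → UTC: 13:15–14:45, 15:00–15:30, 19:15–20:15.
Hiro → UTC: 10:15–10:30, 11:30–12:00, 14:45–15:45.
Anders → UTC: 08:00–11:45, 13:15–14:45, 15:15–17:00.
Pablo ∩ Dana: 13:15–13:45, 14:15–14:45, 15:00–15:30, 19:45–20:15.
Pablo ∩ Dana ∩ Hiro: 15:00–15:30.
Pablo ∩ Dana ∩ Hiro ∩ Anders: 15:15–15:30.
Total common minutes: 15.

15 minutes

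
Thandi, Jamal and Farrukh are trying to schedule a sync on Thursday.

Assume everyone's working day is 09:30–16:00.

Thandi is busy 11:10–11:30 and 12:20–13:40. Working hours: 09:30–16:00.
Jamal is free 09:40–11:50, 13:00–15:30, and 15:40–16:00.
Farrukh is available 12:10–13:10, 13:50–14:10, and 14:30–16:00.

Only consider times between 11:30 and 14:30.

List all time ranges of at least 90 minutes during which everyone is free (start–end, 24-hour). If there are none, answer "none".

none

Thandi free within 09:30–16:00: 09:30–11:10, 11:30–12:20, 13:40–16:00.
Thandi ∩ Jamal: 09:40–11:10, 11:30–11:50, 13:40–15:30, 15:40–16:00.
Thandi ∩ Jamal ∩ Farrukh: 13:50–14:10, 14:30–15:30, 15:40–16:00.
Restricted to 11:30–14:30: 13:50–14:10.
Windows ≥ 90 min: (none).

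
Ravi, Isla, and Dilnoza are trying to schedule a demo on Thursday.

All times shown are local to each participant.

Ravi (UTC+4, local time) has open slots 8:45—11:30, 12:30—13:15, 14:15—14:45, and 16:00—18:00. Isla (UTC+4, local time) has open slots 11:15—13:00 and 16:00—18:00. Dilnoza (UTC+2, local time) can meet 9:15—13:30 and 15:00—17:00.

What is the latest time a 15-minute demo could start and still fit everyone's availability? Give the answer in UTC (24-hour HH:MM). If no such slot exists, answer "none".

13:45

Ravi → UTC: 04:45–07:30, 08:30–09:15, 10:15–10:45, 12:00–14:00.
Isla → UTC: 07:15–09:00, 12:00–14:00.
Dilnoza → UTC: 07:15–11:30, 13:00–15:00.
Ravi ∩ Isla: 07:15–07:30, 08:30–09:00, 12:00–14:00.
Ravi ∩ Isla ∩ Dilnoza: 07:15–07:30, 08:30–09:00, 13:00–14:00.
Windows ≥ 15 min: 07:15–07:30, 08:30–09:00, 13:00–14:00.
Latest start in the last window 13:00–14:00 is 14:00 − 15 min = 13:45.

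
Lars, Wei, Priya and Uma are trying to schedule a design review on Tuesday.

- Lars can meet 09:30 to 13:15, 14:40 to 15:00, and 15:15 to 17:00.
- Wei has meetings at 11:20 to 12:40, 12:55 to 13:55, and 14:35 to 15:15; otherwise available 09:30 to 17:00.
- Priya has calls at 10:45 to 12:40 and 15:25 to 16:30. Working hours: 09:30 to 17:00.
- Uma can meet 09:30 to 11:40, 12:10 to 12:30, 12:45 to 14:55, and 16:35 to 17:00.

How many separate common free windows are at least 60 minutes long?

Wei free within 09:30–17:00: 09:30–11:20, 12:40–12:55, 13:55–14:35, 15:15–17:00.
Priya free within 09:30–17:00: 09:30–10:45, 12:40–15:25, 16:30–17:00.
Lars ∩ Wei: 09:30–11:20, 12:40–12:55, 15:15–17:00.
Lars ∩ Wei ∩ Priya: 09:30–10:45, 12:40–12:55, 15:15–15:25, 16:30–17:00.
Lars ∩ Wei ∩ Priya ∩ Uma: 09:30–10:45, 12:45–12:55, 16:35–17:00.
Windows ≥ 60 min: 09:30–10:45.
That's 1 window.

1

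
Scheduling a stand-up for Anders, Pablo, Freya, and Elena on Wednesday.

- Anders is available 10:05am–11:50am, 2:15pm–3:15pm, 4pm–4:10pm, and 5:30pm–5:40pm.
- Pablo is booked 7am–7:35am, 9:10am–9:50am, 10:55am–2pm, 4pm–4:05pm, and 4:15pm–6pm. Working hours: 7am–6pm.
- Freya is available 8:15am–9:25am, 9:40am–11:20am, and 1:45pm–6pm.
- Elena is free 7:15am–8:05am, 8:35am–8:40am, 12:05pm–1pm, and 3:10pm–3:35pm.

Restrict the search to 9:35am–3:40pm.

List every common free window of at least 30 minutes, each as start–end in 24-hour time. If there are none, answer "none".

none

Pablo free within 07:00–18:00: 07:35–09:10, 09:50–10:55, 14:00–16:00, 16:05–16:15.
Anders ∩ Pablo: 10:05–10:55, 14:15–15:15, 16:05–16:10.
Anders ∩ Pablo ∩ Freya: 10:05–10:55, 14:15–15:15, 16:05–16:10.
Anders ∩ Pablo ∩ Freya ∩ Elena: 15:10–15:15.
Restricted to 09:35–15:40: 15:10–15:15.
Windows ≥ 30 min: (none).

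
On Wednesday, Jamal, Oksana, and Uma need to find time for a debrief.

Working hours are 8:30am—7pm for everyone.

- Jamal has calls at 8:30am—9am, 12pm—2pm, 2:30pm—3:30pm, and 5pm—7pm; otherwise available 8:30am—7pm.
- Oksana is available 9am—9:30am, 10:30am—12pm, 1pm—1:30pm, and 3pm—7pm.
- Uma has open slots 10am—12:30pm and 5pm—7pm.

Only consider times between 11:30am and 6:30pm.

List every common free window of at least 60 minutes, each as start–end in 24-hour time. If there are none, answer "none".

none

Jamal free within 08:30–19:00: 09:00–12:00, 14:00–14:30, 15:30–17:00.
Jamal ∩ Oksana: 09:00–09:30, 10:30–12:00, 15:30–17:00.
Jamal ∩ Oksana ∩ Uma: 10:30–12:00.
Restricted to 11:30–18:30: 11:30–12:00.
Windows ≥ 60 min: (none).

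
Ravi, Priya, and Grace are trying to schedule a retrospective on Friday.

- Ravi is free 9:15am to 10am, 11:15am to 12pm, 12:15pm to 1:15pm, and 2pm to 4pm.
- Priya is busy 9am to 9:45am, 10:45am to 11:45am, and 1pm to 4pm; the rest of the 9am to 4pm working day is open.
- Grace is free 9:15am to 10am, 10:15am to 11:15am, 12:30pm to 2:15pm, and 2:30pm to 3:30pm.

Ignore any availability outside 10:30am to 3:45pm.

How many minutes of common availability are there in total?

30 minutes

Priya free within 09:00–16:00: 09:45–10:45, 11:45–13:00.
Ravi ∩ Priya: 09:45–10:00, 11:45–12:00, 12:15–13:00.
Ravi ∩ Priya ∩ Grace: 09:45–10:00, 12:30–13:00.
Restricted to 10:30–15:45: 12:30–13:00.
Total common minutes: 30.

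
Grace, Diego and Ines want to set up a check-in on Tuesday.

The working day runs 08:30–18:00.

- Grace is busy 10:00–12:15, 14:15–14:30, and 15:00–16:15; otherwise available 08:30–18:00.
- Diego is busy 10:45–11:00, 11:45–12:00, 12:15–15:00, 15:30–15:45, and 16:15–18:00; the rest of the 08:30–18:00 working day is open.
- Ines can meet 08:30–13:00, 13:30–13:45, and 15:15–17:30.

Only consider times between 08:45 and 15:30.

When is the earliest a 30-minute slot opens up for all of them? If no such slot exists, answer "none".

Grace free within 08:30–18:00: 08:30–10:00, 12:15–14:15, 14:30–15:00, 16:15–18:00.
Diego free within 08:30–18:00: 08:30–10:45, 11:00–11:45, 12:00–12:15, 15:00–15:30, 15:45–16:15.
Grace ∩ Diego: 08:30–10:00.
Grace ∩ Diego ∩ Ines: 08:30–10:00.
Restricted to 08:45–15:30: 08:45–10:00.
Windows ≥ 30 min: 08:45–10:00.
Earliest such window starts at 08:45.

08:45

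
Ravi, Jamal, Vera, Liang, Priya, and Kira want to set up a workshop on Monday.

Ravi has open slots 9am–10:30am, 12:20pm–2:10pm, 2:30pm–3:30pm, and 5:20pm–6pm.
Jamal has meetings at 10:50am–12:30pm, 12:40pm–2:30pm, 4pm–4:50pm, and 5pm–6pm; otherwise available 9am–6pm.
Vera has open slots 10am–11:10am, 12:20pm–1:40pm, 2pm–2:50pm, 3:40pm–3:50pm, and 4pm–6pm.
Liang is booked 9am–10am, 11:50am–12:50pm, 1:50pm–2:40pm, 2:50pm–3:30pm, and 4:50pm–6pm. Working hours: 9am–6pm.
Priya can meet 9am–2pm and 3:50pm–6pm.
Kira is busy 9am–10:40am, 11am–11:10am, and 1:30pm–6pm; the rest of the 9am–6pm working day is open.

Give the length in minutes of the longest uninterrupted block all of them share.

0 minutes

Jamal free within 09:00–18:00: 09:00–10:50, 12:30–12:40, 14:30–16:00, 16:50–17:00.
Liang free within 09:00–18:00: 10:00–11:50, 12:50–13:50, 14:40–14:50, 15:30–16:50.
Kira free within 09:00–18:00: 10:40–11:00, 11:10–13:30.
Ravi ∩ Jamal: 09:00–10:30, 12:30–12:40, 14:30–15:30.
Ravi ∩ Jamal ∩ Vera: 10:00–10:30, 12:30–12:40, 14:30–14:50.
Ravi ∩ Jamal ∩ Vera ∩ Liang: 10:00–10:30, 14:40–14:50.
Ravi ∩ Jamal ∩ Vera ∩ Liang ∩ Priya: 10:00–10:30.
Ravi ∩ Jamal ∩ Vera ∩ Liang ∩ Priya ∩ Kira: (none).
No common window.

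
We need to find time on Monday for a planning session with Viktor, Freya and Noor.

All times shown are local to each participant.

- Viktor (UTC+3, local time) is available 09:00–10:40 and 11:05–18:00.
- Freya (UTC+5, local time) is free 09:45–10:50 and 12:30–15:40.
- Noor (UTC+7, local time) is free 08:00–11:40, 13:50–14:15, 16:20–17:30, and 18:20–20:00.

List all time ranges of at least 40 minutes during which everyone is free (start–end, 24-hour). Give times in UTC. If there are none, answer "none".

Viktor → UTC: 06:00–07:40, 08:05–15:00.
Freya → UTC: 04:45–05:50, 07:30–10:40.
Noor → UTC: 01:00–04:40, 06:50–07:15, 09:20–10:30, 11:20–13:00.
Viktor ∩ Freya: 07:30–07:40, 08:05–10:40.
Viktor ∩ Freya ∩ Noor: 09:20–10:30.
Windows ≥ 40 min: 09:20–10:30.

09:20–10:30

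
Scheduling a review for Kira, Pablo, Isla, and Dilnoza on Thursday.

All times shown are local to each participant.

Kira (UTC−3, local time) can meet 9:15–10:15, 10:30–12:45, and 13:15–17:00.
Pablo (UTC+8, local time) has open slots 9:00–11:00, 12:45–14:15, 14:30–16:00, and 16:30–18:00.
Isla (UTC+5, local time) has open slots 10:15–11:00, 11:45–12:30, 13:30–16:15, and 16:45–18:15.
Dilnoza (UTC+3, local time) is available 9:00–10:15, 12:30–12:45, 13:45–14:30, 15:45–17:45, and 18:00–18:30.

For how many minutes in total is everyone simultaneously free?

0 minutes

Kira → UTC: 12:15–13:15, 13:30–15:45, 16:15–20:00.
Pablo → UTC: 01:00–03:00, 04:45–06:15, 06:30–08:00, 08:30–10:00.
Isla → UTC: 05:15–06:00, 06:45–07:30, 08:30–11:15, 11:45–13:15.
Dilnoza → UTC: 06:00–07:15, 09:30–09:45, 10:45–11:30, 12:45–14:45, 15:00–15:30.
Kira ∩ Pablo: (none).
Kira ∩ Pablo ∩ Isla: (none).
Kira ∩ Pablo ∩ Isla ∩ Dilnoza: (none).
Total common minutes: 0.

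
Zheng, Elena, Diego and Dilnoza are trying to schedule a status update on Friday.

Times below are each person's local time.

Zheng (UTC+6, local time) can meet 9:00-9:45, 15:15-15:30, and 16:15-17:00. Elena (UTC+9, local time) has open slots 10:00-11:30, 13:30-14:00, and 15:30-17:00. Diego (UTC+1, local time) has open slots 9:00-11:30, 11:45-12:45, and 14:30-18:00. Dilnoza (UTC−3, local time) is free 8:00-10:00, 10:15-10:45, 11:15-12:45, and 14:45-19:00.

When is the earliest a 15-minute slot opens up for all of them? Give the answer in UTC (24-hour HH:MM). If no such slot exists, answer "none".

none

Zheng → UTC: 03:00–03:45, 09:15–09:30, 10:15–11:00.
Elena → UTC: 01:00–02:30, 04:30–05:00, 06:30–08:00.
Diego → UTC: 08:00–10:30, 10:45–11:45, 13:30–17:00.
Dilnoza → UTC: 11:00–13:00, 13:15–13:45, 14:15–15:45, 17:45–22:00.
Zheng ∩ Elena: (none).
Zheng ∩ Elena ∩ Diego: (none).
Zheng ∩ Elena ∩ Diego ∩ Dilnoza: (none).
Windows ≥ 15 min: (none).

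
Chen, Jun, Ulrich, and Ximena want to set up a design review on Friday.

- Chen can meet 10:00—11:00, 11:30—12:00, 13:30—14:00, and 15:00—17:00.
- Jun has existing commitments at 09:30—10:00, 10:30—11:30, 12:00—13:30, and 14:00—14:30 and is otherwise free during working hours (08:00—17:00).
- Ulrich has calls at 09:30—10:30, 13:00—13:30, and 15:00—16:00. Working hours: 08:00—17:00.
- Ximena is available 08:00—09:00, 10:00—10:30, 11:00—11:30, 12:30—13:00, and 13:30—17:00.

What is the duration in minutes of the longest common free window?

60 minutes

Jun free within 08:00–17:00: 08:00–09:30, 10:00–10:30, 11:30–12:00, 13:30–14:00, 14:30–17:00.
Ulrich free within 08:00–17:00: 08:00–09:30, 10:30–13:00, 13:30–15:00, 16:00–17:00.
Chen ∩ Jun: 10:00–10:30, 11:30–12:00, 13:30–14:00, 15:00–17:00.
Chen ∩ Jun ∩ Ulrich: 11:30–12:00, 13:30–14:00, 16:00–17:00.
Chen ∩ Jun ∩ Ulrich ∩ Ximena: 13:30–14:00, 16:00–17:00.
Common window lengths: 30, 60 min; longest is 60.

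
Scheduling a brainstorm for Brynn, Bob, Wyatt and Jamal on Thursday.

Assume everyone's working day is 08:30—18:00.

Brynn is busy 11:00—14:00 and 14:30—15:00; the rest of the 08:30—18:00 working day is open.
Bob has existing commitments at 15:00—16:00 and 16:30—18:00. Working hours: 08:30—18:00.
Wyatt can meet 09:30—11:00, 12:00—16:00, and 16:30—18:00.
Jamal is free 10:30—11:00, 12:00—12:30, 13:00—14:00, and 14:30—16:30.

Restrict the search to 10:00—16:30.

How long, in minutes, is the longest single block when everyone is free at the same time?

30 minutes

Brynn free within 08:30–18:00: 08:30–11:00, 14:00–14:30, 15:00–18:00.
Bob free within 08:30–18:00: 08:30–15:00, 16:00–16:30.
Brynn ∩ Bob: 08:30–11:00, 14:00–14:30, 16:00–16:30.
Brynn ∩ Bob ∩ Wyatt: 09:30–11:00, 14:00–14:30.
Brynn ∩ Bob ∩ Wyatt ∩ Jamal: 10:30–11:00.
Restricted to 10:00–16:30: 10:30–11:00.
Single common window of 30 minutes.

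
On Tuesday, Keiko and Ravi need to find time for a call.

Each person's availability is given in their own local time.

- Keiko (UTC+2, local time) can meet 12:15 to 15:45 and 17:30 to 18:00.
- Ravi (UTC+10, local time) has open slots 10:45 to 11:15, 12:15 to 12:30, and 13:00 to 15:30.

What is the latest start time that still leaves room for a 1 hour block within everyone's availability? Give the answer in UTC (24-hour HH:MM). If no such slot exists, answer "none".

none

Keiko → UTC: 10:15–13:45, 15:30–16:00.
Ravi → UTC: 00:45–01:15, 02:15–02:30, 03:00–05:30.
Keiko ∩ Ravi: (none).
Windows ≥ 60 min: (none).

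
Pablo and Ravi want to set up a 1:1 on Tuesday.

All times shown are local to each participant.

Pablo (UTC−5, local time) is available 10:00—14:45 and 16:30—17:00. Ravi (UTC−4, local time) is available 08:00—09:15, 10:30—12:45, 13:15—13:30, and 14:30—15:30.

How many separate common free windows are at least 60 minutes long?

Pablo → UTC: 15:00–19:45, 21:30–22:00.
Ravi → UTC: 12:00–13:15, 14:30–16:45, 17:15–17:30, 18:30–19:30.
Pablo ∩ Ravi: 15:00–16:45, 17:15–17:30, 18:30–19:30.
Windows ≥ 60 min: 15:00–16:45, 18:30–19:30.
That's 2 windows.

2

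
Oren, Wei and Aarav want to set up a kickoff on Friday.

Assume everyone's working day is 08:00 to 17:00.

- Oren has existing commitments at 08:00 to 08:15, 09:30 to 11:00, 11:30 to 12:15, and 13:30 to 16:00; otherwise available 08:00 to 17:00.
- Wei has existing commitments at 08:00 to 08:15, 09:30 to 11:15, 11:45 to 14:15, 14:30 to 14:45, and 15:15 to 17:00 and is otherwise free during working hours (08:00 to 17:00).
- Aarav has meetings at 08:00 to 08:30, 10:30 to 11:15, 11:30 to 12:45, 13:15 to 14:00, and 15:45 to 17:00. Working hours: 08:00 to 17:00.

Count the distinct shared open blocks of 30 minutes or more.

Oren free within 08:00–17:00: 08:15–09:30, 11:00–11:30, 12:15–13:30, 16:00–17:00.
Wei free within 08:00–17:00: 08:15–09:30, 11:15–11:45, 14:15–14:30, 14:45–15:15.
Aarav free within 08:00–17:00: 08:30–10:30, 11:15–11:30, 12:45–13:15, 14:00–15:45.
Oren ∩ Wei: 08:15–09:30, 11:15–11:30.
Oren ∩ Wei ∩ Aarav: 08:30–09:30, 11:15–11:30.
Windows ≥ 30 min: 08:30–09:30.
That's 1 window.

1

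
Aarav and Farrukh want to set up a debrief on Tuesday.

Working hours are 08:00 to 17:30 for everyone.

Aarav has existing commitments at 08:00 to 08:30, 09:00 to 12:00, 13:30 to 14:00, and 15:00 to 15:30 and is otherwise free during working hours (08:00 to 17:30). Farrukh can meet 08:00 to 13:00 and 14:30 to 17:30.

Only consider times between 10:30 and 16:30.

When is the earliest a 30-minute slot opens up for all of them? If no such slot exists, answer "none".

12:00

Aarav free within 08:00–17:30: 08:30–09:00, 12:00–13:30, 14:00–15:00, 15:30–17:30.
Aarav ∩ Farrukh: 08:30–09:00, 12:00–13:00, 14:30–15:00, 15:30–17:30.
Restricted to 10:30–16:30: 12:00–13:00, 14:30–15:00, 15:30–16:30.
Windows ≥ 30 min: 12:00–13:00, 14:30–15:00, 15:30–16:30.
Earliest such window starts at 12:00.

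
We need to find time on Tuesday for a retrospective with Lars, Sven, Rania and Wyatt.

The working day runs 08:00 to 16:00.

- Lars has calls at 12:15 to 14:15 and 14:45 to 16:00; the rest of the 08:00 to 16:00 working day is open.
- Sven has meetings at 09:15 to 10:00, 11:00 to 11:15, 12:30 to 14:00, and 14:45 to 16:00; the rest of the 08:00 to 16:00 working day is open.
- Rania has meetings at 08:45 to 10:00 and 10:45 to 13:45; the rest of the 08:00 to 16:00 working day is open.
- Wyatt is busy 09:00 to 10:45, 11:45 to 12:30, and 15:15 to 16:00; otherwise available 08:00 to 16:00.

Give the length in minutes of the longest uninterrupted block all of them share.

Lars free within 08:00–16:00: 08:00–12:15, 14:15–14:45.
Sven free within 08:00–16:00: 08:00–09:15, 10:00–11:00, 11:15–12:30, 14:00–14:45.
Rania free within 08:00–16:00: 08:00–08:45, 10:00–10:45, 13:45–16:00.
Wyatt free within 08:00–16:00: 08:00–09:00, 10:45–11:45, 12:30–15:15.
Lars ∩ Sven: 08:00–09:15, 10:00–11:00, 11:15–12:15, 14:15–14:45.
Lars ∩ Sven ∩ Rania: 08:00–08:45, 10:00–10:45, 14:15–14:45.
Lars ∩ Sven ∩ Rania ∩ Wyatt: 08:00–08:45, 14:15–14:45.
Common window lengths: 45, 30 min; longest is 45.

45 minutes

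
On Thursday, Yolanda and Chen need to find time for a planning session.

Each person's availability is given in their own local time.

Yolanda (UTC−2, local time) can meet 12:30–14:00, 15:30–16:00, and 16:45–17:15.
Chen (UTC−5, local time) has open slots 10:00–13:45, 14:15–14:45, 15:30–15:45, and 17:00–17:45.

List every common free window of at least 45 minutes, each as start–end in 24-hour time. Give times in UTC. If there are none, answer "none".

15:00–16:00

Yolanda → UTC: 14:30–16:00, 17:30–18:00, 18:45–19:15.
Chen → UTC: 15:00–18:45, 19:15–19:45, 20:30–20:45, 22:00–22:45.
Yolanda ∩ Chen: 15:00–16:00, 17:30–18:00.
Windows ≥ 45 min: 15:00–16:00.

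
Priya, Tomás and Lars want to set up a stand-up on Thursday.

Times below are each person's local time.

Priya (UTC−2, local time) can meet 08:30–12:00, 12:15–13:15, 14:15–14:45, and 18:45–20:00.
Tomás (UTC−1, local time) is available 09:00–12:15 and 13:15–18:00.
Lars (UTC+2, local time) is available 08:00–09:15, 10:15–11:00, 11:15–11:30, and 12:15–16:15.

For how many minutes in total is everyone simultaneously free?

165 minutes

Priya → UTC: 10:30–14:00, 14:15–15:15, 16:15–16:45, 20:45–22:00.
Tomás → UTC: 10:00–13:15, 14:15–19:00.
Lars → UTC: 06:00–07:15, 08:15–09:00, 09:15–09:30, 10:15–14:15.
Priya ∩ Tomás: 10:30–13:15, 14:15–15:15, 16:15–16:45.
Priya ∩ Tomás ∩ Lars: 10:30–13:15.
Total common minutes: 165.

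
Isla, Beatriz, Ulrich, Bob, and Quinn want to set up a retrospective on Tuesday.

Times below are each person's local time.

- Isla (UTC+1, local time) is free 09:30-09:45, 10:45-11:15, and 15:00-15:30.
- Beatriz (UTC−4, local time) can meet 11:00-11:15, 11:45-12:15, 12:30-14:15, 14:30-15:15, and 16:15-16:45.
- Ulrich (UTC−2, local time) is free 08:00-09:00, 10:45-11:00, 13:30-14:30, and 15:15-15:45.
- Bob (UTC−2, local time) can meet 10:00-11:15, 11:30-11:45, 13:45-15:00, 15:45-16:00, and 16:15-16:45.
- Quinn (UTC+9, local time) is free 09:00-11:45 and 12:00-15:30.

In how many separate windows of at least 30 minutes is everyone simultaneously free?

0

Isla → UTC: 08:30–08:45, 09:45–10:15, 14:00–14:30.
Beatriz → UTC: 15:00–15:15, 15:45–16:15, 16:30–18:15, 18:30–19:15, 20:15–20:45.
Ulrich → UTC: 10:00–11:00, 12:45–13:00, 15:30–16:30, 17:15–17:45.
Bob → UTC: 12:00–13:15, 13:30–13:45, 15:45–17:00, 17:45–18:00, 18:15–18:45.
Quinn → UTC: 00:00–02:45, 03:00–06:30.
Isla ∩ Beatriz: (none).
Isla ∩ Beatriz ∩ Ulrich: (none).
Isla ∩ Beatriz ∩ Ulrich ∩ Bob: (none).
Isla ∩ Beatriz ∩ Ulrich ∩ Bob ∩ Quinn: (none).
Windows ≥ 30 min: (none).
That's 0 windows.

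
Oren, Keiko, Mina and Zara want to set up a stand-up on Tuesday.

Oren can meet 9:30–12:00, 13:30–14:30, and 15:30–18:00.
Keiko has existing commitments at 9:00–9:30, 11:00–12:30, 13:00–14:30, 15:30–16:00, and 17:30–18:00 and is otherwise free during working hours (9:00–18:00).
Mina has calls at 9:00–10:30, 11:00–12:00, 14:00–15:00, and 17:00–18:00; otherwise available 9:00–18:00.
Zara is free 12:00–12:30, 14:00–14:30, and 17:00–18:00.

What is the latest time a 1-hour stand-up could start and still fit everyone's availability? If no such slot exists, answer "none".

none

Keiko free within 09:00–18:00: 09:30–11:00, 12:30–13:00, 14:30–15:30, 16:00–17:30.
Mina free within 09:00–18:00: 10:30–11:00, 12:00–14:00, 15:00–17:00.
Oren ∩ Keiko: 09:30–11:00, 16:00–17:30.
Oren ∩ Keiko ∩ Mina: 10:30–11:00, 16:00–17:00.
Oren ∩ Keiko ∩ Mina ∩ Zara: (none).
Windows ≥ 60 min: (none).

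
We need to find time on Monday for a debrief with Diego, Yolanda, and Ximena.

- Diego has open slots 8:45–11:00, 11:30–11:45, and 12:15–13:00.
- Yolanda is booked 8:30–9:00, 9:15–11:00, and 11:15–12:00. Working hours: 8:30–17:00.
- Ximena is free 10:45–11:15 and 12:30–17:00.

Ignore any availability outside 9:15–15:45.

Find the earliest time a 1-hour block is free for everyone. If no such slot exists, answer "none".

Yolanda free within 08:30–17:00: 09:00–09:15, 11:00–11:15, 12:00–17:00.
Diego ∩ Yolanda: 09:00–09:15, 12:15–13:00.
Diego ∩ Yolanda ∩ Ximena: 12:30–13:00.
Restricted to 09:15–15:45: 12:30–13:00.
Windows ≥ 60 min: (none).

none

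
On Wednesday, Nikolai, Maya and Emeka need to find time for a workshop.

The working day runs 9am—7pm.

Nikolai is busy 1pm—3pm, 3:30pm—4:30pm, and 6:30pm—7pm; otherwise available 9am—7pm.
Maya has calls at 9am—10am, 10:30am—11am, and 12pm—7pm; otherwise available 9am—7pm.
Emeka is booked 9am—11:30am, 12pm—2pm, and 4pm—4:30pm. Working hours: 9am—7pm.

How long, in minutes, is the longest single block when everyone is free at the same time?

30 minutes

Nikolai free within 09:00–19:00: 09:00–13:00, 15:00–15:30, 16:30–18:30.
Maya free within 09:00–19:00: 10:00–10:30, 11:00–12:00.
Emeka free within 09:00–19:00: 11:30–12:00, 14:00–16:00, 16:30–19:00.
Nikolai ∩ Maya: 10:00–10:30, 11:00–12:00.
Nikolai ∩ Maya ∩ Emeka: 11:30–12:00.
Single common window of 30 minutes.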